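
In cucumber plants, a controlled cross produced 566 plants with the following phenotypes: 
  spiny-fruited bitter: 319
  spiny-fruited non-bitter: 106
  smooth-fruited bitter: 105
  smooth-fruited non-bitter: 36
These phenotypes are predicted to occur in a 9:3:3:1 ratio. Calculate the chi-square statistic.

0.024

Total ratio parts = 16. Expected numbers out of 566:
  spiny-fruited bitter: 566 × 9/16 = 318.375
  spiny-fruited non-bitter: 566 × 3/16 = 106.125
  smooth-fruited bitter: 566 × 3/16 = 106.125
  smooth-fruited non-bitter: 566 × 1/16 = 35.375
χ² = Σ (O − E)² / E
  spiny-fruited bitter: (319 − 318.375)² / 318.375 = 0.0012
  spiny-fruited non-bitter: (106 − 106.125)² / 106.125 = 0.0001
  smooth-fruited bitter: (105 − 106.125)² / 106.125 = 0.0119
  smooth-fruited non-bitter: (36 − 35.375)² / 35.375 = 0.0110
χ² = 0.0012 + 0.0001 + 0.0119 + 0.0110 = 0.0242 ≈ 0.024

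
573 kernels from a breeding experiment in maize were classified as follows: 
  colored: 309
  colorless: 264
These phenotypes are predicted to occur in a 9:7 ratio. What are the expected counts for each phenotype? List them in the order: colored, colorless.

Expected counts for N = 573 under a 9:7 ratio (total parts = 16):
  colored: 573 × 9/16 = 322.3125
  colorless: 573 × 7/16 = 250.6875

322.3125, 250.6875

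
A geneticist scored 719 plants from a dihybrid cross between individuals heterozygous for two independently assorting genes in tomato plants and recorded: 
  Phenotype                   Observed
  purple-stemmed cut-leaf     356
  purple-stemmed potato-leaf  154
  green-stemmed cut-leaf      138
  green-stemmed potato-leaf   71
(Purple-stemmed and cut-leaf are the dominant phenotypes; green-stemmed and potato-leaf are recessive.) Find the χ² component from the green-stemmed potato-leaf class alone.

15.116

A dihybrid F₂ with independent assortment and complete dominance at both loci gives a 9:3:3:1 phenotypic ratio.
Expected counts for N = 719 under a 9:3:3:1 ratio (total parts = 16):
  purple-stemmed cut-leaf: 719 × 9/16 = 404.4375
  purple-stemmed potato-leaf: 719 × 3/16 = 134.8125
  green-stemmed cut-leaf: 719 × 3/16 = 134.8125
  green-stemmed potato-leaf: 719 × 1/16 = 44.9375
Contribution of green-stemmed potato-leaf: (71 − 44.9375)² / 44.9375 = 15.1155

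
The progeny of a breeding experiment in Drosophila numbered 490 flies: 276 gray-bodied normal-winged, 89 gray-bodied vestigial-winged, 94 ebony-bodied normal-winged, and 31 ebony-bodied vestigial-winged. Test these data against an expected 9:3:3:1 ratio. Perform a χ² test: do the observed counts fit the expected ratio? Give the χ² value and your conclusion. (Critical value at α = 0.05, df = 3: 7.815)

0.144; consistent

Expected counts for N = 490 under a 9:3:3:1 ratio (total parts = 16):
  gray-bodied normal-winged: 490 × 9/16 = 275.625
  gray-bodied vestigial-winged: 490 × 3/16 = 91.875
  ebony-bodied normal-winged: 490 × 3/16 = 91.875
  ebony-bodied vestigial-winged: 490 × 1/16 = 30.625
χ² = Σ (O − E)² / E
  gray-bodied normal-winged: (276 − 275.625)² / 275.625 = 0.0005
  gray-bodied vestigial-winged: (89 − 91.875)² / 91.875 = 0.0900
  ebony-bodied normal-winged: (94 − 91.875)² / 91.875 = 0.0491
  ebony-bodied vestigial-winged: (31 − 30.625)² / 30.625 = 0.0046
χ² = 0.0005 + 0.0900 + 0.0491 + 0.0046 = 0.1442 ≈ 0.144
Degrees of freedom = 4 − 1 = 3; critical value at α = 0.05 is 7.815.
Since 0.144 < 7.815, we fail to reject the null hypothesis — the data are consistent with the 9:3:3:1 ratio.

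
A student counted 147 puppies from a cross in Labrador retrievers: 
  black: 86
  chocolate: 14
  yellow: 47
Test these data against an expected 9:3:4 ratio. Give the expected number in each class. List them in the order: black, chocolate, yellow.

82.6875, 27.5625, 36.75

The 9:3:4 ratio has 16 parts, so with N = 147 the expected counts are:
  black: 147 × 9/16 = 82.6875
  chocolate: 147 × 3/16 = 27.5625
  yellow: 147 × 4/16 = 36.75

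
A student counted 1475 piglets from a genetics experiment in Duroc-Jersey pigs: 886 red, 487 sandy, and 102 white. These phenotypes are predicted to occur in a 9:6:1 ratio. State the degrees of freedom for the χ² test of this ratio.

A goodness-of-fit test with 3 phenotype classes has df = 3 − 1 = 2.

2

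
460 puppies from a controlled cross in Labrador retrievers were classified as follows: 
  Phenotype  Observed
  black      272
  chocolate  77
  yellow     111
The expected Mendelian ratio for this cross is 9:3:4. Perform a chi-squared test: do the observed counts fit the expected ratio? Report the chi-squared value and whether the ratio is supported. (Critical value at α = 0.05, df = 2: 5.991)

1.810; consistent

The 9:3:4 ratio has 16 parts, so with N = 460 the expected counts are:
  black: 460 × 9/16 = 258.75
  chocolate: 460 × 3/16 = 86.25
  yellow: 460 × 4/16 = 115
χ² = Σ (O − E)² / E
  black: (272 − 258.75)² / 258.75 = 0.6785
  chocolate: (77 − 86.25)² / 86.25 = 0.9920
  yellow: (111 − 115)² / 115 = 0.1391
χ² = 0.6785 + 0.9920 + 0.1391 = 1.8096 ≈ 1.810
Degrees of freedom = 3 − 1 = 2; critical value at α = 0.05 is 5.991.
Since 1.810 < 5.991, we fail to reject the null hypothesis — the data are consistent with the 9:3:4 ratio.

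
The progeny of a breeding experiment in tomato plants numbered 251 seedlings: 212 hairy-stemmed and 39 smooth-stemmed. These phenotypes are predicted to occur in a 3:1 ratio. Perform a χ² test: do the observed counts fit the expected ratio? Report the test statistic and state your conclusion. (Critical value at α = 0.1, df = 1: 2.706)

Expected counts for N = 251 under a 3:1 ratio (total parts = 4):
  hairy-stemmed: 251 × 3/4 = 188.25
  smooth-stemmed: 251 × 1/4 = 62.75
χ² = Σ (O − E)² / E
  hairy-stemmed: (212 − 188.25)² / 188.25 = 2.9963
  smooth-stemmed: (39 − 62.75)² / 62.75 = 8.9890
χ² = 2.9963 + 8.9890 = 11.9853 ≈ 11.985
Degrees of freedom = 2 − 1 = 1; critical value at α = 0.1 is 2.706.
Since 11.985 > 2.706, we reject the null hypothesis — the data do not fit the 3:1 ratio.

11.985; not consistent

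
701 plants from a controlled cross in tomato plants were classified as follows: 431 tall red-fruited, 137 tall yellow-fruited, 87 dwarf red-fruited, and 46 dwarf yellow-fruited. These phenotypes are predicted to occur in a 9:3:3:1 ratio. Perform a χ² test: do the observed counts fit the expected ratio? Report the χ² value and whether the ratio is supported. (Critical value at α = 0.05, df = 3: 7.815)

Total ratio parts = 16. Expected numbers out of 701:
  tall red-fruited: 701 × 9/16 = 394.3125
  tall yellow-fruited: 701 × 3/16 = 131.4375
  dwarf red-fruited: 701 × 3/16 = 131.4375
  dwarf yellow-fruited: 701 × 1/16 = 43.8125
χ² = Σ (O − E)² / E
  tall red-fruited: (431 − 394.3125)² / 394.3125 = 3.4135
  tall yellow-fruited: (137 − 131.4375)² / 131.4375 = 0.2354
  dwarf red-fruited: (87 − 131.4375)² / 131.4375 = 15.0238
  dwarf yellow-fruited: (46 − 43.8125)² / 43.8125 = 0.1092
χ² = 3.4135 + 0.2354 + 15.0238 + 0.1092 = 18.7819 ≈ 18.782
Degrees of freedom = 4 − 1 = 3; critical value at α = 0.05 is 7.815.
Since 18.782 > 7.815, we reject the null hypothesis — the data do not fit the 9:3:3:1 ratio.

18.782; not consistent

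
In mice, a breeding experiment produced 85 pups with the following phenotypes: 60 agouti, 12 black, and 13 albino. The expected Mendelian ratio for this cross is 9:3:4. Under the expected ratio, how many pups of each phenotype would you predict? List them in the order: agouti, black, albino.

47.8125, 15.9375, 21.25

The 9:3:4 ratio has 16 parts, so with N = 85 the expected counts are:
  agouti: 85 × 9/16 = 47.8125
  black: 85 × 3/16 = 15.9375
  albino: 85 × 4/16 = 21.25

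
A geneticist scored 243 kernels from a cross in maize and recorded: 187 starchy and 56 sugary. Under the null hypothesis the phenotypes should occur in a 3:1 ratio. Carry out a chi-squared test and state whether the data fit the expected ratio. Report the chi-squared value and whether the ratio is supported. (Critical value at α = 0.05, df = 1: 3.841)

0.495; consistent

Expected counts for N = 243 under a 3:1 ratio (total parts = 4):
  starchy: 243 × 3/4 = 182.25
  sugary: 243 × 1/4 = 60.75
χ² = Σ (O − E)² / E
  starchy: (187 − 182.25)² / 182.25 = 0.1238
  sugary: (56 − 60.75)² / 60.75 = 0.3714
χ² = 0.1238 + 0.3714 = 0.4952 ≈ 0.495
Degrees of freedom = 2 − 1 = 1; critical value at α = 0.05 is 3.841.
Since 0.495 < 3.841, we fail to reject the null hypothesis — the data are consistent with the 3:1 ratio.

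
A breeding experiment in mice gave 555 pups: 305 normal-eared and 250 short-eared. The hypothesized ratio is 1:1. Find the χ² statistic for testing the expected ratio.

5.450

Total ratio parts = 2. Expected numbers out of 555:
  normal-eared: 555 × 1/2 = 277.5
  short-eared: 555 × 1/2 = 277.5
χ² = Σ (O − E)² / E
  normal-eared: (305 − 277.5)² / 277.5 = 2.7252
  short-eared: (250 − 277.5)² / 277.5 = 2.7252
χ² = 2.7252 + 2.7252 = 5.4504 ≈ 5.450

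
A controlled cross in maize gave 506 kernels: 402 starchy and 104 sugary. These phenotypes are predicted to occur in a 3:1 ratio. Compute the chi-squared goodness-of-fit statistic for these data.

The 3:1 ratio has 4 parts, so with N = 506 the expected counts are:
  starchy: 506 × 3/4 = 379.5
  sugary: 506 × 1/4 = 126.5
χ² = Σ (O − E)² / E
  starchy: (402 − 379.5)² / 379.5 = 1.3340
  sugary: (104 − 126.5)² / 126.5 = 4.0020
χ² = 1.3340 + 4.0020 = 5.336

5.336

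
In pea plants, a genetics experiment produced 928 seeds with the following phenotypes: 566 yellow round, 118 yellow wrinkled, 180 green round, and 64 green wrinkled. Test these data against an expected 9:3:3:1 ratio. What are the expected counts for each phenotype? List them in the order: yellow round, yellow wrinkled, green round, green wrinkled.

Expected counts for N = 928 under a 9:3:3:1 ratio (total parts = 16):
  yellow round: 928 × 9/16 = 522
  yellow wrinkled: 928 × 3/16 = 174
  green round: 928 × 3/16 = 174
  green wrinkled: 928 × 1/16 = 58

522, 174, 174, 58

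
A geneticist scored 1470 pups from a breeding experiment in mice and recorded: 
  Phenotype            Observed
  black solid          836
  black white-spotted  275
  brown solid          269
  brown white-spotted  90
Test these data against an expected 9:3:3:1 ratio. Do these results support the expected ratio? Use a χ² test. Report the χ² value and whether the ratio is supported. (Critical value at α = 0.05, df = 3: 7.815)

Total ratio parts = 16. Expected numbers out of 1470:
  black solid: 1470 × 9/16 = 826.875
  black white-spotted: 1470 × 3/16 = 275.625
  brown solid: 1470 × 3/16 = 275.625
  brown white-spotted: 1470 × 1/16 = 91.875
χ² = Σ (O − E)² / E
  black solid: (836 − 826.875)² / 826.875 = 0.1007
  black white-spotted: (275 − 275.625)² / 275.625 = 0.0014
  brown solid: (269 − 275.625)² / 275.625 = 0.1592
  brown white-spotted: (90 − 91.875)² / 91.875 = 0.0383
χ² = 0.1007 + 0.0014 + 0.1592 + 0.0383 = 0.2996 ≈ 0.300
Degrees of freedom = 4 − 1 = 3; critical value at α = 0.05 is 7.815.
Since 0.300 < 7.815, we fail to reject the null hypothesis — the data are consistent with the 9:3:3:1 ratio.

0.300; consistent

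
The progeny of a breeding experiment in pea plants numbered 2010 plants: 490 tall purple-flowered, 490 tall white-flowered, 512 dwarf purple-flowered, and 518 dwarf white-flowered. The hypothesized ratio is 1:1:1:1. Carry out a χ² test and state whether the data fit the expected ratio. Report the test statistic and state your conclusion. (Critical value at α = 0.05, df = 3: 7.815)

1.280; consistent

The 1:1:1:1 ratio has 4 parts, so with N = 2010 the expected counts are:
  tall purple-flowered: 2010 × 1/4 = 502.5
  tall white-flowered: 2010 × 1/4 = 502.5
  dwarf purple-flowered: 2010 × 1/4 = 502.5
  dwarf white-flowered: 2010 × 1/4 = 502.5
χ² = Σ (O − E)² / E
  tall purple-flowered: (490 − 502.5)² / 502.5 = 0.3109
  tall white-flowered: (490 − 502.5)² / 502.5 = 0.3109
  dwarf purple-flowered: (512 − 502.5)² / 502.5 = 0.1796
  dwarf white-flowered: (518 − 502.5)² / 502.5 = 0.4781
χ² = 0.3109 + 0.3109 + 0.1796 + 0.4781 = 1.2795 ≈ 1.280
Degrees of freedom = 4 − 1 = 3; critical value at α = 0.05 is 7.815.
Since 1.280 < 7.815, we fail to reject the null hypothesis — the data are consistent with the 1:1:1:1 ratio.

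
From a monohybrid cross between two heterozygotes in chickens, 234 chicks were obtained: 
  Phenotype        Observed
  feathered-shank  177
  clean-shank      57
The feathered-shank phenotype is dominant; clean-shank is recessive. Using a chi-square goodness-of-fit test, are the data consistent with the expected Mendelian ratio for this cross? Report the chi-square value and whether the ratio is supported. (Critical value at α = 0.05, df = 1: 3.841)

For a monohybrid cross between heterozygotes with complete dominance, the expected phenotypic ratio is 3:1.
Under the 3:1 hypothesis (Σ ratio = 4, N = 234):
  feathered-shank: 234 × 3/4 = 175.5
  clean-shank: 234 × 1/4 = 58.5
χ² = Σ (O − E)² / E
  feathered-shank: (177 − 175.5)² / 175.5 = 0.0128
  clean-shank: (57 − 58.5)² / 58.5 = 0.0385
χ² = 0.0128 + 0.0385 = 0.0513 ≈ 0.051
Degrees of freedom = 2 − 1 = 1; critical value at α = 0.05 is 3.841.
Since 0.051 < 3.841, we fail to reject the null hypothesis — the data are consistent with the 3:1 ratio.

0.051; consistent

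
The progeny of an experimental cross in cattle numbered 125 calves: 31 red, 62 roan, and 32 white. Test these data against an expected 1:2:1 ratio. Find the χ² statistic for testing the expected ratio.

Total ratio parts = 4. Expected numbers out of 125:
  red: 125 × 1/4 = 31.25
  roan: 125 × 2/4 = 62.5
  white: 125 × 1/4 = 31.25
χ² = Σ (O − E)² / E
  red: (31 − 31.25)² / 31.25 = 0.0020
  roan: (62 − 62.5)² / 62.5 = 0.0040
  white: (32 − 31.25)² / 31.25 = 0.0180
χ² = 0.0020 + 0.0040 + 0.0180 = 0.024

0.024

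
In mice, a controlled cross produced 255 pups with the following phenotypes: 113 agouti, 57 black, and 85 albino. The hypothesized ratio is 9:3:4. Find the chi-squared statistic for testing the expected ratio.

Under the 9:3:4 hypothesis (Σ ratio = 16, N = 255):
  agouti: 255 × 9/16 = 143.4375
  black: 255 × 3/16 = 47.8125
  albino: 255 × 4/16 = 63.75
χ² = Σ (O − E)² / E
  agouti: (113 − 143.4375)² / 143.4375 = 6.4589
  black: (57 − 47.8125)² / 47.8125 = 1.7654
  albino: (85 − 63.75)² / 63.75 = 7.0833
χ² = 6.4589 + 1.7654 + 7.0833 = 15.3076 ≈ 15.308

15.308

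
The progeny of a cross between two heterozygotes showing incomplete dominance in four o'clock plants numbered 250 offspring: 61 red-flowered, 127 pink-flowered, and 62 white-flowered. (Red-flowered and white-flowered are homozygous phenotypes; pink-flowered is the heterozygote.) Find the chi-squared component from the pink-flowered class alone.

With incomplete dominance, a heterozygote × heterozygote cross gives a 1:2:1 phenotypic ratio.
Expected counts for N = 250 under a 1:2:1 ratio (total parts = 4):
  red-flowered: 250 × 1/4 = 62.5
  pink-flowered: 250 × 2/4 = 125
  white-flowered: 250 × 1/4 = 62.5
Contribution of pink-flowered: (127 − 125)² / 125 = 0.0320

0.032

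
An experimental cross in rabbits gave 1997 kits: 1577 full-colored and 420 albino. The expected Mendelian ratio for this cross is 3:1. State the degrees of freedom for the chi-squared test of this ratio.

A goodness-of-fit test with 2 phenotype classes has df = 2 − 1 = 1.

1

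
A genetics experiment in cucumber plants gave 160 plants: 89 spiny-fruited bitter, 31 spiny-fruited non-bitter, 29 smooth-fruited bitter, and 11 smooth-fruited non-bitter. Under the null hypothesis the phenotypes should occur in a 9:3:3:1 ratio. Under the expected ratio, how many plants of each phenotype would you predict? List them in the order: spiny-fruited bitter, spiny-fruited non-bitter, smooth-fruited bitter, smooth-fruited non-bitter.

Under the 9:3:3:1 hypothesis (Σ ratio = 16, N = 160):
  spiny-fruited bitter: 160 × 9/16 = 90
  spiny-fruited non-bitter: 160 × 3/16 = 30
  smooth-fruited bitter: 160 × 3/16 = 30
  smooth-fruited non-bitter: 160 × 1/16 = 10

90, 30, 30, 10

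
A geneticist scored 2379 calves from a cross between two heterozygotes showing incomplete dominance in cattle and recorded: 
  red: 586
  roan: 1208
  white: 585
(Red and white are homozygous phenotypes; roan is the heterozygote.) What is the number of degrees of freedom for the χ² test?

2

With incomplete dominance, a heterozygote × heterozygote cross gives a 1:2:1 phenotypic ratio.
A goodness-of-fit test with 3 phenotype classes has df = 3 − 1 = 2.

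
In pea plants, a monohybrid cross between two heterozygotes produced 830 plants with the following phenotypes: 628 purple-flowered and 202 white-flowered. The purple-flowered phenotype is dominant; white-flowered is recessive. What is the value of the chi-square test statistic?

0.194

For a monohybrid cross between heterozygotes with complete dominance, the expected phenotypic ratio is 3:1.
Expected counts for N = 830 under a 3:1 ratio (total parts = 4):
  purple-flowered: 830 × 3/4 = 622.5
  white-flowered: 830 × 1/4 = 207.5
χ² = Σ (O − E)² / E
  purple-flowered: (628 − 622.5)² / 622.5 = 0.0486
  white-flowered: (202 − 207.5)² / 207.5 = 0.1458
χ² = 0.0486 + 0.1458 = 0.1944 ≈ 0.194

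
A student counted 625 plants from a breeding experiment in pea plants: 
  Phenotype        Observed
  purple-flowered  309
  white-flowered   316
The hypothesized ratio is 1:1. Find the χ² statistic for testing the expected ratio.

0.078

Expected counts for N = 625 under a 1:1 ratio (total parts = 2):
  purple-flowered: 625 × 1/2 = 312.5
  white-flowered: 625 × 1/2 = 312.5
χ² = Σ (O − E)² / E
  purple-flowered: (309 − 312.5)² / 312.5 = 0.0392
  white-flowered: (316 − 312.5)² / 312.5 = 0.0392
χ² = 0.0392 + 0.0392 = 0.0784 ≈ 0.078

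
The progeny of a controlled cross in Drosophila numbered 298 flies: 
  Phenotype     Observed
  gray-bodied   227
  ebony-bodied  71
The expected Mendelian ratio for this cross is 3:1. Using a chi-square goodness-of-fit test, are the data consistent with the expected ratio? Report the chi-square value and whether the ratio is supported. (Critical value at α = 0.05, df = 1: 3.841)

0.219; consistent

Total ratio parts = 4. Expected numbers out of 298:
  gray-bodied: 298 × 3/4 = 223.5
  ebony-bodied: 298 × 1/4 = 74.5
χ² = Σ (O − E)² / E
  gray-bodied: (227 − 223.5)² / 223.5 = 0.0548
  ebony-bodied: (71 − 74.5)² / 74.5 = 0.1644
χ² = 0.0548 + 0.1644 = 0.2192 ≈ 0.219
Degrees of freedom = 2 − 1 = 1; critical value at α = 0.05 is 3.841.
Since 0.219 < 3.841, we fail to reject the null hypothesis — the data are consistent with the 3:1 ratio.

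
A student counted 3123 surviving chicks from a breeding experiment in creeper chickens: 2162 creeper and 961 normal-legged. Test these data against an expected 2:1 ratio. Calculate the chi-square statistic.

Expected counts for N = 3123 under a 2:1 ratio (total parts = 3):
  creeper: 3123 × 2/3 = 2082
  normal-legged: 3123 × 1/3 = 1041
χ² = Σ (O − E)² / E
  creeper: (2162 − 2082)² / 2082 = 3.0740
  normal-legged: (961 − 1041)² / 1041 = 6.1479
χ² = 3.0740 + 6.1479 = 9.2219 ≈ 9.222

9.222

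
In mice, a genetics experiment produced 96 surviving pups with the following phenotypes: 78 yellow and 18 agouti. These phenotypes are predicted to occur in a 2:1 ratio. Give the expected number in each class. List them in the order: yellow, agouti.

Total ratio parts = 3. Expected numbers out of 96:
  yellow: 96 × 2/3 = 64
  agouti: 96 × 1/3 = 32

64, 32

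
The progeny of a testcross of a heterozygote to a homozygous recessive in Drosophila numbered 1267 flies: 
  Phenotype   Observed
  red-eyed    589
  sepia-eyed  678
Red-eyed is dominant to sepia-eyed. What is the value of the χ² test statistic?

6.252

A testcross of a heterozygote (Aa × aa) gives a 1:1 phenotypic ratio.
Total ratio parts = 2. Expected numbers out of 1267:
  red-eyed: 1267 × 1/2 = 633.5
  sepia-eyed: 1267 × 1/2 = 633.5
χ² = Σ (O − E)² / E
  red-eyed: (589 − 633.5)² / 633.5 = 3.1259
  sepia-eyed: (678 − 633.5)² / 633.5 = 3.1259
χ² = 3.1259 + 3.1259 = 6.2518 ≈ 6.252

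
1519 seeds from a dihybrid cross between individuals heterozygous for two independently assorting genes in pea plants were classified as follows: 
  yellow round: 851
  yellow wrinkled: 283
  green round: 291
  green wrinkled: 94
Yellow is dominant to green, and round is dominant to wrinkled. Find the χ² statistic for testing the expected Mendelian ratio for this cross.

A dihybrid F₂ with independent assortment and complete dominance at both loci gives a 9:3:3:1 phenotypic ratio.
Total ratio parts = 16. Expected numbers out of 1519:
  yellow round: 1519 × 9/16 = 854.4375
  yellow wrinkled: 1519 × 3/16 = 284.8125
  green round: 1519 × 3/16 = 284.8125
  green wrinkled: 1519 × 1/16 = 94.9375
χ² = Σ (O − E)² / E
  yellow round: (851 − 854.4375)² / 854.4375 = 0.0138
  yellow wrinkled: (283 − 284.8125)² / 284.8125 = 0.0115
  green round: (291 − 284.8125)² / 284.8125 = 0.1344
  green wrinkled: (94 − 94.9375)² / 94.9375 = 0.0093
χ² = 0.0138 + 0.0115 + 0.1344 + 0.0093 = 0.169

0.169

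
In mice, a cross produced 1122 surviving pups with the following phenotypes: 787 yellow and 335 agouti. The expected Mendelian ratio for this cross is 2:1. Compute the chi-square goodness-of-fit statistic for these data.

Total ratio parts = 3. Expected numbers out of 1122:
  yellow: 1122 × 2/3 = 748
  agouti: 1122 × 1/3 = 374
χ² = Σ (O − E)² / E
  yellow: (787 − 748)² / 748 = 2.0334
  agouti: (335 − 374)² / 374 = 4.0668
χ² = 2.0334 + 4.0668 = 6.1002 ≈ 6.100

6.100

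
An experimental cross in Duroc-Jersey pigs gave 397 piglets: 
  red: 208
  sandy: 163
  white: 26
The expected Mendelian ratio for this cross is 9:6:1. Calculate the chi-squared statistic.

Expected counts for N = 397 under a 9:6:1 ratio (total parts = 16):
  red: 397 × 9/16 = 223.3125
  sandy: 397 × 6/16 = 148.875
  white: 397 × 1/16 = 24.8125
χ² = Σ (O − E)² / E
  red: (208 − 223.3125)² / 223.3125 = 1.0500
  sandy: (163 − 148.875)² / 148.875 = 1.3402
  white: (26 − 24.8125)² / 24.8125 = 0.0568
χ² = 1.0500 + 1.3402 + 0.0568 = 2.447

2.447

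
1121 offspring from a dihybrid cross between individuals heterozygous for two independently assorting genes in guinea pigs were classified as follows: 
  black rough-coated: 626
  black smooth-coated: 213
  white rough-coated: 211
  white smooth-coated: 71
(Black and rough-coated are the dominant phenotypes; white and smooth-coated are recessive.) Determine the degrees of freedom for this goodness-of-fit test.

3

A dihybrid F₂ with independent assortment and complete dominance at both loci gives a 9:3:3:1 phenotypic ratio.
A goodness-of-fit test with 4 phenotype classes has df = 4 − 1 = 3.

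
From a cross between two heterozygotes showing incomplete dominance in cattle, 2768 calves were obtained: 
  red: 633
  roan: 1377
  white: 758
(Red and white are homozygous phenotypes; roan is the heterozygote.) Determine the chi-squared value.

With incomplete dominance, a heterozygote × heterozygote cross gives a 1:2:1 phenotypic ratio.
The 1:2:1 ratio has 4 parts, so with N = 2768 the expected counts are:
  red: 2768 × 1/4 = 692
  roan: 2768 × 2/4 = 1384
  white: 2768 × 1/4 = 692
χ² = Σ (O − E)² / E
  red: (633 − 692)² / 692 = 5.0303
  roan: (1377 − 1384)² / 1384 = 0.0354
  white: (758 − 692)² / 692 = 6.2948
χ² = 5.0303 + 0.0354 + 6.2948 = 11.3605 ≈ 11.361

11.361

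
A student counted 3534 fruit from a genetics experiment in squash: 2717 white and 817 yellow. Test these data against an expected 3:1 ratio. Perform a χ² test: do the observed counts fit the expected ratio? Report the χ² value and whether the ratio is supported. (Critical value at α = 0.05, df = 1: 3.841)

The 3:1 ratio has 4 parts, so with N = 3534 the expected counts are:
  white: 3534 × 3/4 = 2650.5
  yellow: 3534 × 1/4 = 883.5
χ² = Σ (O − E)² / E
  white: (2717 − 2650.5)² / 2650.5 = 1.6685
  yellow: (817 − 883.5)² / 883.5 = 5.0054
χ² = 1.6685 + 5.0054 = 6.6739 ≈ 6.674
Degrees of freedom = 2 − 1 = 1; critical value at α = 0.05 is 3.841.
Since 6.674 > 3.841, we reject the null hypothesis — the data do not fit the 3:1 ratio.

6.674; not consistent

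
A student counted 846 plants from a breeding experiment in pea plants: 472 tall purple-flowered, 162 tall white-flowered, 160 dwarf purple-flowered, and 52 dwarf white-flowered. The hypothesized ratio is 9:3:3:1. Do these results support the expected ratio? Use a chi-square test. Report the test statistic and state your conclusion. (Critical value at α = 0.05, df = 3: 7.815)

0.130; consistent

Under the 9:3:3:1 hypothesis (Σ ratio = 16, N = 846):
  tall purple-flowered: 846 × 9/16 = 475.875
  tall white-flowered: 846 × 3/16 = 158.625
  dwarf purple-flowered: 846 × 3/16 = 158.625
  dwarf white-flowered: 846 × 1/16 = 52.875
χ² = Σ (O − E)² / E
  tall purple-flowered: (472 − 475.875)² / 475.875 = 0.0316
  tall white-flowered: (162 − 158.625)² / 158.625 = 0.0718
  dwarf purple-flowered: (160 − 158.625)² / 158.625 = 0.0119
  dwarf white-flowered: (52 − 52.875)² / 52.875 = 0.0145
χ² = 0.0316 + 0.0718 + 0.0119 + 0.0145 = 0.1298 ≈ 0.130
Degrees of freedom = 4 − 1 = 3; critical value at α = 0.05 is 7.815.
Since 0.130 < 7.815, we fail to reject the null hypothesis — the data are consistent with the 9:3:3:1 ratio.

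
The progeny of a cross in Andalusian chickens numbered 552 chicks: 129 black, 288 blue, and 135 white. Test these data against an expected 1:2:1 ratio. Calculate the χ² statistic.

Under the 1:2:1 hypothesis (Σ ratio = 4, N = 552):
  black: 552 × 1/4 = 138
  blue: 552 × 2/4 = 276
  white: 552 × 1/4 = 138
χ² = Σ (O − E)² / E
  black: (129 − 138)² / 138 = 0.5870
  blue: (288 − 276)² / 276 = 0.5217
  white: (135 − 138)² / 138 = 0.0652
χ² = 0.5870 + 0.5217 + 0.0652 = 1.1739 ≈ 1.174

1.174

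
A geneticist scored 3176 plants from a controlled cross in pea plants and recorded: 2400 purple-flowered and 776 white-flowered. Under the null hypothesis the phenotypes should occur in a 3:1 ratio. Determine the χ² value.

Under the 3:1 hypothesis (Σ ratio = 4, N = 3176):
  purple-flowered: 3176 × 3/4 = 2382
  white-flowered: 3176 × 1/4 = 794
χ² = Σ (O − E)² / E
  purple-flowered: (2400 − 2382)² / 2382 = 0.1360
  white-flowered: (776 − 794)² / 794 = 0.4081
χ² = 0.1360 + 0.4081 = 0.5441 ≈ 0.544

0.544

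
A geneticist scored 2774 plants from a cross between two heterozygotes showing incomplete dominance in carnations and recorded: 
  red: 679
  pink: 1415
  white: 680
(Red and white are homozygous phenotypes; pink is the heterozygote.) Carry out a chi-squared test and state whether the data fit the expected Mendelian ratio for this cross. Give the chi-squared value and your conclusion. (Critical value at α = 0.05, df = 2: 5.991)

1.131; consistent

With incomplete dominance, a heterozygote × heterozygote cross gives a 1:2:1 phenotypic ratio.
Under the 1:2:1 hypothesis (Σ ratio = 4, N = 2774):
  red: 2774 × 1/4 = 693.5
  pink: 2774 × 2/4 = 1387
  white: 2774 × 1/4 = 693.5
χ² = Σ (O − E)² / E
  red: (679 − 693.5)² / 693.5 = 0.3032
  pink: (1415 − 1387)² / 1387 = 0.5652
  white: (680 − 693.5)² / 693.5 = 0.2628
χ² = 0.3032 + 0.5652 + 0.2628 = 1.1312 ≈ 1.131
Degrees of freedom = 3 − 1 = 2; critical value at α = 0.05 is 5.991.
Since 1.131 < 5.991, we fail to reject the null hypothesis — the data are consistent with the 1:2:1 ratio.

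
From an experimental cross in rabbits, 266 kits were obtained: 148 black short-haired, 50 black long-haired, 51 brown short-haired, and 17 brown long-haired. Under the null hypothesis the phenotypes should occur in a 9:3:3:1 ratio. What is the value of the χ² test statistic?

Under the 9:3:3:1 hypothesis (Σ ratio = 16, N = 266):
  black short-haired: 266 × 9/16 = 149.625
  black long-haired: 266 × 3/16 = 49.875
  brown short-haired: 266 × 3/16 = 49.875
  brown long-haired: 266 × 1/16 = 16.625
χ² = Σ (O − E)² / E
  black short-haired: (148 − 149.625)² / 149.625 = 0.0176
  black long-haired: (50 − 49.875)² / 49.875 = 0.0003
  brown short-haired: (51 − 49.875)² / 49.875 = 0.0254
  brown long-haired: (17 − 16.625)² / 16.625 = 0.0085
χ² = 0.0176 + 0.0003 + 0.0254 + 0.0085 = 0.0518 ≈ 0.052

0.052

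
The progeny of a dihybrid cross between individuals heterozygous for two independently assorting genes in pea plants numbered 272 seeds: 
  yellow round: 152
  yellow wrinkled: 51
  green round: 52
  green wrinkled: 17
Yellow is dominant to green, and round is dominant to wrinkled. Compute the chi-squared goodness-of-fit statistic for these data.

0.026

A dihybrid F₂ with independent assortment and complete dominance at both loci gives a 9:3:3:1 phenotypic ratio.
The 9:3:3:1 ratio has 16 parts, so with N = 272 the expected counts are:
  yellow round: 272 × 9/16 = 153
  yellow wrinkled: 272 × 3/16 = 51
  green round: 272 × 3/16 = 51
  green wrinkled: 272 × 1/16 = 17
χ² = Σ (O − E)² / E
  yellow round: (152 − 153)² / 153 = 0.0065
  yellow wrinkled: (51 − 51)² / 51 = 0.0000
  green round: (52 − 51)² / 51 = 0.0196
  green wrinkled: (17 − 17)² / 17 = 0.0000
χ² = 0.0065 + 0.0000 + 0.0196 + 0.0000 = 0.0261 ≈ 0.026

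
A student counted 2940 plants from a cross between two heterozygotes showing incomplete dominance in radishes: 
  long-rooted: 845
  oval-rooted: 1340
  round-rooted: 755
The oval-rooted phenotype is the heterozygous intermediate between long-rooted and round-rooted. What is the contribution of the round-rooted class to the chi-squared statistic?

With incomplete dominance, a heterozygote × heterozygote cross gives a 1:2:1 phenotypic ratio.
Expected counts for N = 2940 under a 1:2:1 ratio (total parts = 4):
  long-rooted: 2940 × 1/4 = 735
  oval-rooted: 2940 × 2/4 = 1470
  round-rooted: 2940 × 1/4 = 735
Contribution of round-rooted: (755 − 735)² / 735 = 0.5442

0.544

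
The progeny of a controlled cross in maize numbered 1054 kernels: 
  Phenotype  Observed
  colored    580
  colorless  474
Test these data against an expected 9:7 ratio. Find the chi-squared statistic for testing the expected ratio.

Expected counts for N = 1054 under a 9:7 ratio (total parts = 16):
  colored: 1054 × 9/16 = 592.875
  colorless: 1054 × 7/16 = 461.125
χ² = Σ (O − E)² / E
  colored: (580 − 592.875)² / 592.875 = 0.2796
  colorless: (474 − 461.125)² / 461.125 = 0.3595
χ² = 0.2796 + 0.3595 = 0.6391 ≈ 0.639

0.639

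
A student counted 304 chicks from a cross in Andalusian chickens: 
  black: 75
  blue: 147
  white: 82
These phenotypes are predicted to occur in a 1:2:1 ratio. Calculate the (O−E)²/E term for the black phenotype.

0.013

The 1:2:1 ratio has 4 parts, so with N = 304 the expected counts are:
  black: 304 × 1/4 = 76
  blue: 304 × 2/4 = 152
  white: 304 × 1/4 = 76
Contribution of black: (75 − 76)² / 76 = 0.0132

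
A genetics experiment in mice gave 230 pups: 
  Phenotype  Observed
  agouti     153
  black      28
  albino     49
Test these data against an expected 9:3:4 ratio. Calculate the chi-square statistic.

Under the 9:3:4 hypothesis (Σ ratio = 16, N = 230):
  agouti: 230 × 9/16 = 129.375
  black: 230 × 3/16 = 43.125
  albino: 230 × 4/16 = 57.5
χ² = Σ (O − E)² / E
  agouti: (153 − 129.375)² / 129.375 = 4.3141
  black: (28 − 43.125)² / 43.125 = 5.3047
  albino: (49 − 57.5)² / 57.5 = 1.2565
χ² = 4.3141 + 5.3047 + 1.2565 = 10.8753 ≈ 10.875

10.875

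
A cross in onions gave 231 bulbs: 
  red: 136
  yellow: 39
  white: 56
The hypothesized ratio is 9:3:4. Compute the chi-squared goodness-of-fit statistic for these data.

0.765

Expected counts for N = 231 under a 9:3:4 ratio (total parts = 16):
  red: 231 × 9/16 = 129.9375
  yellow: 231 × 3/16 = 43.3125
  white: 231 × 4/16 = 57.75
χ² = Σ (O − E)² / E
  red: (136 − 129.9375)² / 129.9375 = 0.2829
  yellow: (39 − 43.3125)² / 43.3125 = 0.4294
  white: (56 − 57.75)² / 57.75 = 0.0530
χ² = 0.2829 + 0.4294 + 0.0530 = 0.7653 ≈ 0.765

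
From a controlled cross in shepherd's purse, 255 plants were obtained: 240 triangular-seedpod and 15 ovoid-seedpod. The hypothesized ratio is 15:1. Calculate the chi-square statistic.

The 15:1 ratio has 16 parts, so with N = 255 the expected counts are:
  triangular-seedpod: 255 × 15/16 = 239.0625
  ovoid-seedpod: 255 × 1/16 = 15.9375
χ² = Σ (O − E)² / E
  triangular-seedpod: (240 − 239.0625)² / 239.0625 = 0.0037
  ovoid-seedpod: (15 − 15.9375)² / 15.9375 = 0.0551
χ² = 0.0037 + 0.0551 = 0.0588 ≈ 0.059

0.059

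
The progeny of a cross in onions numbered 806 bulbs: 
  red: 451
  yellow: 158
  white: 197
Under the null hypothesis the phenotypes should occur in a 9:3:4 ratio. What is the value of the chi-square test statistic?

Under the 9:3:4 hypothesis (Σ ratio = 16, N = 806):
  red: 806 × 9/16 = 453.375
  yellow: 806 × 3/16 = 151.125
  white: 806 × 4/16 = 201.5
χ² = Σ (O − E)² / E
  red: (451 − 453.375)² / 453.375 = 0.0124
  yellow: (158 − 151.125)² / 151.125 = 0.3128
  white: (197 − 201.5)² / 201.5 = 0.1005
χ² = 0.0124 + 0.3128 + 0.1005 = 0.4257 ≈ 0.426

0.426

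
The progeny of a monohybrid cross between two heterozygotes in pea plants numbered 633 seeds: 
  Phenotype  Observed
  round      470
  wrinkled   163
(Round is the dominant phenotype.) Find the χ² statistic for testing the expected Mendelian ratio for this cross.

0.190

For a monohybrid cross between heterozygotes with complete dominance, the expected phenotypic ratio is 3:1.
Under the 3:1 hypothesis (Σ ratio = 4, N = 633):
  round: 633 × 3/4 = 474.75
  wrinkled: 633 × 1/4 = 158.25
χ² = Σ (O − E)² / E
  round: (470 − 474.75)² / 474.75 = 0.0475
  wrinkled: (163 − 158.25)² / 158.25 = 0.1426
χ² = 0.0475 + 0.1426 = 0.1901 ≈ 0.190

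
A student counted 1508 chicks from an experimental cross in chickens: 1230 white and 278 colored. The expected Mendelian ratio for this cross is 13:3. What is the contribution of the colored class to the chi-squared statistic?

The 13:3 ratio has 16 parts, so with N = 1508 the expected counts are:
  white: 1508 × 13/16 = 1225.25
  colored: 1508 × 3/16 = 282.75
Contribution of colored: (278 − 282.75)² / 282.75 = 0.0798

0.080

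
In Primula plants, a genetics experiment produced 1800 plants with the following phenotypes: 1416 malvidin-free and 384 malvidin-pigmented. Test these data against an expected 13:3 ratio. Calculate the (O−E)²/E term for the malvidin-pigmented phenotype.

6.407

Expected counts for N = 1800 under a 13:3 ratio (total parts = 16):
  malvidin-free: 1800 × 13/16 = 1462.5
  malvidin-pigmented: 1800 × 3/16 = 337.5
Contribution of malvidin-pigmented: (384 − 337.5)² / 337.5 = 6.4067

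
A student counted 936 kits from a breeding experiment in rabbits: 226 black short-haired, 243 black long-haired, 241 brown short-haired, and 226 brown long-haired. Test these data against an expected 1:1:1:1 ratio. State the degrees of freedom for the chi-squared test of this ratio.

3

A goodness-of-fit test with 4 phenotype classes has df = 4 − 1 = 3.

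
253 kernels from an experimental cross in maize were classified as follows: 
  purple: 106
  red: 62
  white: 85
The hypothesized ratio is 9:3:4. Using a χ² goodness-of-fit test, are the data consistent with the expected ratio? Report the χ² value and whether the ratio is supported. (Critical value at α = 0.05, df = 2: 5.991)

Expected counts for N = 253 under a 9:3:4 ratio (total parts = 16):
  purple: 253 × 9/16 = 142.3125
  red: 253 × 3/16 = 47.4375
  white: 253 × 4/16 = 63.25
χ² = Σ (O − E)² / E
  purple: (106 − 142.3125)² / 142.3125 = 9.2655
  red: (62 − 47.4375)² / 47.4375 = 4.4704
  white: (85 − 63.25)² / 63.25 = 7.4792
χ² = 9.2655 + 4.4704 + 7.4792 = 21.2151 ≈ 21.215
Degrees of freedom = 3 − 1 = 2; critical value at α = 0.05 is 5.991.
Since 21.215 > 5.991, we reject the null hypothesis — the data do not fit the 9:3:4 ratio.

21.215; not consistent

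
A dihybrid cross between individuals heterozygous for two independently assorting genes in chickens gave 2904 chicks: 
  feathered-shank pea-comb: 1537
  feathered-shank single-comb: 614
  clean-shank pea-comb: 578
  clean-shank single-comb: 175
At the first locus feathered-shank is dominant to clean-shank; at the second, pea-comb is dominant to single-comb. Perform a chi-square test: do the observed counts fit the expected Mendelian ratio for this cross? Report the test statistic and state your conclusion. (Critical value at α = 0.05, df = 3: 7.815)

16.866; not consistent

A dihybrid F₂ with independent assortment and complete dominance at both loci gives a 9:3:3:1 phenotypic ratio.
Under the 9:3:3:1 hypothesis (Σ ratio = 16, N = 2904):
  feathered-shank pea-comb: 2904 × 9/16 = 1633.5
  feathered-shank single-comb: 2904 × 3/16 = 544.5
  clean-shank pea-comb: 2904 × 3/16 = 544.5
  clean-shank single-comb: 2904 × 1/16 = 181.5
χ² = Σ (O − E)² / E
  feathered-shank pea-comb: (1537 − 1633.5)² / 1633.5 = 5.7008
  feathered-shank single-comb: (614 − 544.5)² / 544.5 = 8.8710
  clean-shank pea-comb: (578 − 544.5)² / 544.5 = 2.0611
  clean-shank single-comb: (175 − 181.5)² / 181.5 = 0.2328
χ² = 5.7008 + 8.8710 + 2.0611 + 0.2328 = 16.8657 ≈ 16.866
Degrees of freedom = 4 − 1 = 3; critical value at α = 0.05 is 7.815.
Since 16.866 > 7.815, we reject the null hypothesis — the data do not fit the 9:3:3:1 ratio.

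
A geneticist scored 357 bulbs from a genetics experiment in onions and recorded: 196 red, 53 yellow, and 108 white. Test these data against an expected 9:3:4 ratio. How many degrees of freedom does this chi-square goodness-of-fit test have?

2

A goodness-of-fit test with 3 phenotype classes has df = 3 − 1 = 2.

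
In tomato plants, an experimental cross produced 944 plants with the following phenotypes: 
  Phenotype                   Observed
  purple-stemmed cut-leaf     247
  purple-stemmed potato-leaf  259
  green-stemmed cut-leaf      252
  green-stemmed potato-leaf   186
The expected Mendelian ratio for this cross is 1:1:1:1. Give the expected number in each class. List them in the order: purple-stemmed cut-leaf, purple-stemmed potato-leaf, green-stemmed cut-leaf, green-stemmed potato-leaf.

236, 236, 236, 236

Expected counts for N = 944 under a 1:1:1:1 ratio (total parts = 4):
  purple-stemmed cut-leaf: 944 × 1/4 = 236
  purple-stemmed potato-leaf: 944 × 1/4 = 236
  green-stemmed cut-leaf: 944 × 1/4 = 236
  green-stemmed potato-leaf: 944 × 1/4 = 236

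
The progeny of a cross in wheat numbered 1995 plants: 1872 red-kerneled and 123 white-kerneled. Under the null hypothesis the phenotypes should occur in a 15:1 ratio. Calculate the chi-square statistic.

0.024

Total ratio parts = 16. Expected numbers out of 1995:
  red-kerneled: 1995 × 15/16 = 1870.3125
  white-kerneled: 1995 × 1/16 = 124.6875
χ² = Σ (O − E)² / E
  red-kerneled: (1872 − 1870.3125)² / 1870.3125 = 0.0015
  white-kerneled: (123 − 124.6875)² / 124.6875 = 0.0228
χ² = 0.0015 + 0.0228 = 0.0243 ≈ 0.024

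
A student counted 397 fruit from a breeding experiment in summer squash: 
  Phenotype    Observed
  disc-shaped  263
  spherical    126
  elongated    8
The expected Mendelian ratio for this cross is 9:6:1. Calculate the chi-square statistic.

Total ratio parts = 16. Expected numbers out of 397:
  disc-shaped: 397 × 9/16 = 223.3125
  spherical: 397 × 6/16 = 148.875
  elongated: 397 × 1/16 = 24.8125
χ² = Σ (O − E)² / E
  disc-shaped: (263 − 223.3125)² / 223.3125 = 7.0533
  spherical: (126 − 148.875)² / 148.875 = 3.5148
  elongated: (8 − 24.8125)² / 24.8125 = 11.3918
χ² = 7.0533 + 3.5148 + 11.3918 = 21.9599 ≈ 21.960

21.960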